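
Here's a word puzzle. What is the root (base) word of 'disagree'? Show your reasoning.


Remove prefix 'dis' from 'disagree' to get root 'agree'.

agree


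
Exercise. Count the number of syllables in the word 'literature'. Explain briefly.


Break 'literature' into syllables: lit-er-a-ture -> lit | er | a | ture = 4 syllables

4 syllables


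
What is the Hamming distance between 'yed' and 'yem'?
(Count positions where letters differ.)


Alignment:
Position 1: 'y' vs 'y' = match
Position 2: 'e' vs 'e' = match
Position 3: 'd' vs 'm' = DIFFER
Total differences: 1

1


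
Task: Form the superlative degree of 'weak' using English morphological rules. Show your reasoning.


Apply superlative formation (add -est): 'weak' -> 'weakest'.

weakest


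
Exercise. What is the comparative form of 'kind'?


Apply comparative formation (add -er): 'kind' -> 'kinder'.

kinder


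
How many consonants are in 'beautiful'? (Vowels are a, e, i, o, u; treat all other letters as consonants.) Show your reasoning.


Consonants in 'beautiful': b, t, f, l = 4 consonants.

4


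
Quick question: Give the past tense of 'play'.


Apply rule: Add -ed. 'play' becomes 'played'.

played


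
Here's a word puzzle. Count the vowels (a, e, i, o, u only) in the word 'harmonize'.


Vowels in 'harmonize': a, o, i, e = 4 vowels.

4


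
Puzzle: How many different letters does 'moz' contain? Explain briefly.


Unique letters in 'moz': {m, o, z} = 3 distinct letters.

3


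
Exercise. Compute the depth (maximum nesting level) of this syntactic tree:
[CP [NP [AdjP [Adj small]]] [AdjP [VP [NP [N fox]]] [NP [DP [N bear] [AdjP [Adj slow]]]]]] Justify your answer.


Count bracket nesting levels:
'[' at pos 0: depth = 1
'[' at pos 4: depth = 2
'[' at pos 8: depth = 3
'[' at pos 14: depth = 4
'[' at pos 28: depth = 2
'[' at pos 34: depth = 3
'[' at pos 38: depth = 4
'[' at pos 42: depth = 5
'[' at pos 52: depth = 3
'[' at pos 56: depth = 4
'[' at pos 60: depth = 5
'[' at pos 69: depth = 5
'[' at pos 75: depth = 6
Maximum depth reached: 6

6


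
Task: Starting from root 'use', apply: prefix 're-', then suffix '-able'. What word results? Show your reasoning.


Step 1: Add prefix 're-' to 'use' = 'reuse'
Step 2: Add suffix '-able' to 'reuse' = 'reusable'

reusable


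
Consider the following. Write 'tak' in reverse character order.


Reverse 'tak' character by character: 'kat'.

kat


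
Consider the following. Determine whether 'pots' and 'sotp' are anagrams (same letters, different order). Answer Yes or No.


Sorted letters of 'pots': 'opst'
Sorted letters of 'sotp': 'opst'
They match.

Yes


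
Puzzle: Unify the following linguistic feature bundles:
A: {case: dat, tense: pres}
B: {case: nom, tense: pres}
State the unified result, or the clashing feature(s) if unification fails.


Compare features:
case: A=dat vs B=nom -> CLASH
tense: A=pres vs B=pres -> unified: pres
Clash detected on feature 'case' (dat vs nom); unification fails.

CLASH on 'case' (dat vs nom)


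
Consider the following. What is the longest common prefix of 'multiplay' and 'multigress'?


Compare from the start: 5 characters match: 'multi'. Mismatch at position 6: 'p' vs 'g'.

multi


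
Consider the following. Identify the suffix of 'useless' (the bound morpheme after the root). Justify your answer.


The word 'useless' = 'use' (root) + '-less' (suffix). The suffix is '-less'.

less


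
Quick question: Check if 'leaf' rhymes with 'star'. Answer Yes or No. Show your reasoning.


Rime (stressed vowel + following sounds) of 'leaf': -eaf = /iːf/
Rime of 'star': -ar = /ɑːr/
/iːf/ and /ɑːr/ are different ending sounds, so the words do not rhyme.

No


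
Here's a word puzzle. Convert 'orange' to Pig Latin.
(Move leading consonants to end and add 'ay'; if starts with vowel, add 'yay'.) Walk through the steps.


'orange' starts with a vowel, so add 'yay': 'orangeyay'.

orangeyay


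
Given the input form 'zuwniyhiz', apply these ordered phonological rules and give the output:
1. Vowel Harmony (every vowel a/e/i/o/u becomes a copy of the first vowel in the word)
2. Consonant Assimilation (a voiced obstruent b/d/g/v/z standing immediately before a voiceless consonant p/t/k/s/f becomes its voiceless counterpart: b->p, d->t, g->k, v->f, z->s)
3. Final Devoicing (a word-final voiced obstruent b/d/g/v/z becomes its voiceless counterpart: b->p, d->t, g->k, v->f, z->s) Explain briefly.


Starting form: 'zuwniyhiz'
Rule 1: Vowel Harmony: all vowels become 'u' (matching first vowel). 'zuwniyhiz' -> 'zuwnuyhuz'
Rule 2: Consonant Assimilation: no voiced obstruent (b/d/g/v/z) stands immediately before a voiceless consonant (p/t/k/s/f). No change.
Rule 3: Final Devoicing: word-final voiced obstruent 'z' becomes voiceless 's'. 'zuwnuyhuz' -> 'zuwnuyhus'
Final form: 'zuwnuyhus'

zuwnuyhus


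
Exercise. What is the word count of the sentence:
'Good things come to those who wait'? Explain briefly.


Split into words: Good | things | come | to | those | who | wait = 7 words.

7


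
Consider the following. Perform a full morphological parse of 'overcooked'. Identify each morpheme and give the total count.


Step 1: Identify prefix: 'over' (meaning: excessively)
Step 2: Identify root: 'cook'
Step 3: Identify suffix(es): 'ed'
Decomposition: over- (prefix: excessively) + cook (root) + -ed (suffix: past)
Total morphemes: 3

3 morphemes (over- (prefix: excessively) + cook (root) + -ed (suffix: past))


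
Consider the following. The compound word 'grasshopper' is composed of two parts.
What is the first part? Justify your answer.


Split 'grasshopper' into 'grass' + 'hopper'. The first part is 'grass'.

grass


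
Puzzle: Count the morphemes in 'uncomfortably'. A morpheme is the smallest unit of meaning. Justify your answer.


Decomposition: un- (prefix) + comfort (root) + -able (suffix) + -ly (suffix) = 4 morpheme(s)

4 morphemes


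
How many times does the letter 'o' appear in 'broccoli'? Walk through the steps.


Letter 'o' in 'broccoli': found at position(s) 3, 6 = 2 occurrence(s).

2


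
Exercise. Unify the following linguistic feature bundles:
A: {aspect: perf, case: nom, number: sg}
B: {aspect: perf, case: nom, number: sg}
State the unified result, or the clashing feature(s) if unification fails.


Compare features:
aspect: A=perf vs B=perf -> unified: perf
case: A=nom vs B=nom -> unified: nom
number: A=sg vs B=sg -> unified: sg
No clashes found.

Unified: {aspect: perf, case: nom, number: sg}


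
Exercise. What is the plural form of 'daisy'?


Apply rule: Change -y to -ies (consonant + y). 'daisy' becomes 'daisies'.

daisies


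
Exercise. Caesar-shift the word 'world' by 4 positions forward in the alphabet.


Shift each letter by 4: w -> a, o -> s, r -> v, l -> p, d -> h. Result: 'asvph'.

asvph


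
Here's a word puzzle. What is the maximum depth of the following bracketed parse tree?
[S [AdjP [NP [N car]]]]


Count bracket nesting levels:
'[' at pos 0: depth = 1
'[' at pos 3: depth = 2
'[' at pos 9: depth = 3
'[' at pos 13: depth = 4
Maximum depth reached: 4

4


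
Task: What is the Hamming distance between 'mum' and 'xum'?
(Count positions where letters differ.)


Alignment:
Position 1: 'm' vs 'x' = DIFFER
Position 2: 'u' vs 'u' = match
Position 3: 'm' vs 'm' = match
Total differences: 1

1


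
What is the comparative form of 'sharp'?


Apply comparative formation (add -er): 'sharp' -> 'sharper'.

sharper


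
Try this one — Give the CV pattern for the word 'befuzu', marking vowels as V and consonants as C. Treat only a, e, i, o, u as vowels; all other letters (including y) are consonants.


Letter mapping: b = C, e = V, f = C, u = V, z = C, u = V.

CVCVCV


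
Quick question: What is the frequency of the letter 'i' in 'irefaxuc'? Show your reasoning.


Letter 'i' in 'irefaxuc': found at position(s) 1 = 1 occurrence(s).

1


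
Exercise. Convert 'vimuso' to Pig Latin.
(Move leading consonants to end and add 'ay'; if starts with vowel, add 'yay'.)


'vimuso': move consonant cluster 'v' to end and add 'ay': 'imusovay'.

imusovay


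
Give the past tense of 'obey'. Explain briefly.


Apply rule: Add -ed. 'obey' becomes 'obeyed'.

obeyed


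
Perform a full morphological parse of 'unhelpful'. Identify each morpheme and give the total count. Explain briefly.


Step 1: Identify prefix: 'un' (meaning: not/reverse)
Step 2: Identify root: 'help'
Step 3: Identify suffix(es): 'ful'
Decomposition: un- (prefix: not/reverse) + help (root) + -ful (suffix: full of)
Total morphemes: 3

3 morphemes (un- (prefix: not/reverse) + help (root) + -ful (suffix: full of))


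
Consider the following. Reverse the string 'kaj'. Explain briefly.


Reverse 'kaj' character by character: 'jak'.

jak


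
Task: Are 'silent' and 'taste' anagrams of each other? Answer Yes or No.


Sorted letters of 'silent': 'eilnst'
Sorted letters of 'taste': 'aestt'
They do not match.

No


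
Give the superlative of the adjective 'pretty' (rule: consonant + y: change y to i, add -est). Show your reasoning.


Apply superlative formation (consonant + y: change y to i, add -est): 'pretty' -> 'prettiest'.

prettiest


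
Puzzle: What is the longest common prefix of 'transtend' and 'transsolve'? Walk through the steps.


Compare from the start: 5 characters match: 'trans'. Mismatch at position 6: 't' vs 's'.

trans


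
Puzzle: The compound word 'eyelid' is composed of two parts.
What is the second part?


Split 'eyelid' into 'eye' + 'lid'. The second part is 'lid'.

lid


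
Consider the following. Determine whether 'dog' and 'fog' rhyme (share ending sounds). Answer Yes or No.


Rime (stressed vowel + following sounds) of 'dog': -og = /ɒg/
Rime of 'fog': -og = /ɒg/
/ɒg/ and /ɒg/ are the same ending sound, so the words rhyme.

Yes


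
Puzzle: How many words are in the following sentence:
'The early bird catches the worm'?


Split into words: The | early | bird | catches | the | worm = 6 words.

6


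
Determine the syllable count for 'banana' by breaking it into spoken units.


Break 'banana' into syllables: ba-na-na -> ba | na | na = 3 syllables

3 syllables


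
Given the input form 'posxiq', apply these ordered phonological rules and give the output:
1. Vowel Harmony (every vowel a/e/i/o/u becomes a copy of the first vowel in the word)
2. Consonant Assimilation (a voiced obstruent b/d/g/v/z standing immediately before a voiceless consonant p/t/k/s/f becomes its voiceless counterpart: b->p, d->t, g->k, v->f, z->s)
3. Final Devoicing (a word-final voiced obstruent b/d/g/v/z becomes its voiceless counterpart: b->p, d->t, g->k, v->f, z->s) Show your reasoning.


Starting form: 'posxiq'
Rule 1: Vowel Harmony: all vowels become 'o' (matching first vowel). 'posxiq' -> 'posxoq'
Rule 2: Consonant Assimilation: no voiced obstruent (b/d/g/v/z) stands immediately before a voiceless consonant (p/t/k/s/f). No change.
Rule 3: Final Devoicing: final consonant 'q' is not one of the voiced obstruents b/d/g/v/z. No change.
Final form: 'posxoq'

posxoq


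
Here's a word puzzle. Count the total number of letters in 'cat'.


Spell out 'cat' and number each letter: c(1), a(2), t(3). Total: 3 letters.

3


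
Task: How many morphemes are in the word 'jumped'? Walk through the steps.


Decomposition: jump (root) + -ed (suffix) = 2 morpheme(s)

2 morphemes


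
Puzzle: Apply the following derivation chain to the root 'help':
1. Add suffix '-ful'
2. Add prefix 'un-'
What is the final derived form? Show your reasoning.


Step 1: Add suffix '-ful' to 'help' = 'helpful'
Step 2: Add prefix 'un-' to 'helpful' = 'unhelpful'

unhelpful


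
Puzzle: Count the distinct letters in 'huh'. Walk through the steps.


Unique letters in 'huh': {h, u} = 2 distinct letters.

2


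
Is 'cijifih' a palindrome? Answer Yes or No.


Forward: 'cijifih'
Reversed: 'hifijic'
They differ.

No


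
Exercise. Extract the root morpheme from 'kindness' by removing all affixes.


Remove suffix '-ness' from 'kindness' to get root 'kind'.

kind


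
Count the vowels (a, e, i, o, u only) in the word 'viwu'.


Vowels in 'viwu': i, u = 2 vowels.

2


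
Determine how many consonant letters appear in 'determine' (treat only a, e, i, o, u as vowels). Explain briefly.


Consonants in 'determine': d, t, r, m, n = 5 consonants.

5


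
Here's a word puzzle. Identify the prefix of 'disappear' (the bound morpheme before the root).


The word 'disappear' = 'dis' (prefix) + 'appear' (root). The prefix is 'dis'.

dis


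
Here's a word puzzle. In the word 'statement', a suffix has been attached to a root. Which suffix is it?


The word 'statement' = 'state' (root) + '-ment' (suffix). The suffix is '-ment'.

ment


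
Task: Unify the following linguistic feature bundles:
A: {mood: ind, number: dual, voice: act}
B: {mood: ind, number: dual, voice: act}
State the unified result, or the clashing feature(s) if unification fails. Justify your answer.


Compare features:
mood: A=ind vs B=ind -> unified: ind
number: A=dual vs B=dual -> unified: dual
voice: A=act vs B=act -> unified: act
No clashes found.

Unified: {mood: ind, number: dual, voice: act}


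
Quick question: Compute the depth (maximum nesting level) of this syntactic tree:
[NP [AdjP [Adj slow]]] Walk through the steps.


Count bracket nesting levels:
'[' at pos 0: depth = 1
'[' at pos 4: depth = 2
'[' at pos 10: depth = 3
Maximum depth reached: 3

3


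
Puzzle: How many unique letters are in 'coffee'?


Unique letters in 'coffee': {c, e, f, o} = 4 distinct letters.

4


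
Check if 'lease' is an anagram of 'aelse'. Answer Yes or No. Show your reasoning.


Sorted letters of 'lease': 'aeels'
Sorted letters of 'aelse': 'aeels'
They match.

Yes


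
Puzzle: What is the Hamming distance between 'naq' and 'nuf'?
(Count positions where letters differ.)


Alignment:
Position 1: 'n' vs 'n' = match
Position 2: 'a' vs 'u' = DIFFER
Position 3: 'q' vs 'f' = DIFFER
Total differences: 2

2


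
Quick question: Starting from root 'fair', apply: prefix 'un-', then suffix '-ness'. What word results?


Step 1: Add prefix 'un-' to 'fair' = 'unfair'
Step 2: Add suffix '-ness' to 'unfair' = 'unfairness'

unfairness


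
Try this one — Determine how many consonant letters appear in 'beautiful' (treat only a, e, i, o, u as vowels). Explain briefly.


Consonants in 'beautiful': b, t, f, l = 4 consonants.

4


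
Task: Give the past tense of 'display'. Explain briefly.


Apply rule: Add -ed. 'display' becomes 'displayed'.

displayed


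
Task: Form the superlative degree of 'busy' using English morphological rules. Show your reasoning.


Apply superlative formation (consonant + y: change y to i, add -est): 'busy' -> 'busiest'.

busiest


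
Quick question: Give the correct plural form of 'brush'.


Apply rule: Add -es (sibilant/fricative ending). 'brush' becomes 'brushes'.

brushes


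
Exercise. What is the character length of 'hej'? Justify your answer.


Spell out 'hej' and number each letter: h(1), e(2), j(3). Total: 3 letters.

3


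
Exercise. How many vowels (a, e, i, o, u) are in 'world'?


Vowels in 'world': o = 1 vowels.

1


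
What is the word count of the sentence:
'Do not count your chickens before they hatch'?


Split into words: Do | not | count | your | chickens | before | they | hatch = 8 words.

8


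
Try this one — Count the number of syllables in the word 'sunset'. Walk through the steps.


Break 'sunset' into syllables: sun-set -> sun | set = 2 syllables

2 syllables


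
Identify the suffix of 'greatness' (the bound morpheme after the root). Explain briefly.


The word 'greatness' = 'great' (root) + '-ness' (suffix). The suffix is '-ness'.

ness


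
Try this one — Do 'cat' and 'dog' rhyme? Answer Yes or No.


Rime (stressed vowel + following sounds) of 'cat': -at = /æt/
Rime of 'dog': -og = /ɒg/
/æt/ and /ɒg/ are different ending sounds, so the words do not rhyme.

No


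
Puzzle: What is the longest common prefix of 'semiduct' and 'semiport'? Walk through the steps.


Compare from the start: 4 characters match: 'semi'. Mismatch at position 5: 'd' vs 'p'.

semi


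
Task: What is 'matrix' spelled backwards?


Reverse 'matrix' character by character: 'xirtam'.

xirtam


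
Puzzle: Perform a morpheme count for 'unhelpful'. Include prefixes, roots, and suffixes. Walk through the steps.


Decomposition: un- (prefix) + help (root) + -ful (suffix) = 3 morpheme(s)

3 morphemes


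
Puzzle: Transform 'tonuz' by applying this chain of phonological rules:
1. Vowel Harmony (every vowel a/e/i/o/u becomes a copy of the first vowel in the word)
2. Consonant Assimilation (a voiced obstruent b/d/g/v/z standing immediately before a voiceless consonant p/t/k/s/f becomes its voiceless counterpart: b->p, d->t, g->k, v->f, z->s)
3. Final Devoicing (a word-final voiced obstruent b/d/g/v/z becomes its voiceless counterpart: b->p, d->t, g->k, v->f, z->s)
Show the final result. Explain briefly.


Starting form: 'tonuz'
Rule 1: Vowel Harmony: all vowels become 'o' (matching first vowel). 'tonuz' -> 'tonoz'
Rule 2: Consonant Assimilation: no voiced obstruent (b/d/g/v/z) stands immediately before a voiceless consonant (p/t/k/s/f). No change.
Rule 3: Final Devoicing: word-final voiced obstruent 'z' becomes voiceless 's'. 'tonoz' -> 'tonos'
Final form: 'tonos'

tonos


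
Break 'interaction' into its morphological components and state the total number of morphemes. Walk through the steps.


Step 1: Identify prefix: 'inter' (meaning: between)
Step 2: Identify root: 'act'
Step 3: Identify suffix(es): 'ion'
Decomposition: inter- (prefix: between) + act (root) + -ion (suffix: act of)
Total morphemes: 3

3 morphemes (inter- (prefix: between) + act (root) + -ion (suffix: act of))


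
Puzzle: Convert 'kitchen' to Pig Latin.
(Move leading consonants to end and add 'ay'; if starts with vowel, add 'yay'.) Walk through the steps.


'kitchen': move consonant cluster 'k' to end and add 'ay': 'itchenkay'.

itchenkay


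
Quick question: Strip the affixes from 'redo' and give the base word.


Remove prefix 're' from 'redo' to get root 'do'.

do


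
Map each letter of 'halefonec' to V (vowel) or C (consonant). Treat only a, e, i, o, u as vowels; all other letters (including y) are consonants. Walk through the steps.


Letter mapping: h = C, a = V, l = C, e = V, f = C, o = V, n = C, e = V, c = C.

CVCVCVCVC


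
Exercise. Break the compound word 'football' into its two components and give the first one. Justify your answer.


Split 'football' into 'foot' + 'ball'. The first part is 'foot'.

foot


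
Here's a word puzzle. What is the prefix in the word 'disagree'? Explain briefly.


The word 'disagree' = 'dis' (prefix) + 'agree' (root). The prefix is 'dis'.

dis


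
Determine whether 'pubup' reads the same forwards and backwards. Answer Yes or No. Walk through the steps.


Forward: 'pubup'
Reversed: 'pubup'
They are identical.

Yes


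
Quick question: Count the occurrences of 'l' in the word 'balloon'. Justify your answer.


Letter 'l' in 'balloon': found at position(s) 3, 4 = 2 occurrence(s).

2


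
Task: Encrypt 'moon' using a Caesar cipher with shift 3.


Shift each letter by 3: m -> p, o -> r, o -> r, n -> q. Result: 'prrq'.

prrq


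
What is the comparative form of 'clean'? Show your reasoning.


Apply comparative formation (add -er): 'clean' -> 'cleaner'.

cleaner


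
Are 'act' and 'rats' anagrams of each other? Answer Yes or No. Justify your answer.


Sorted letters of 'act': 'act'
Sorted letters of 'rats': 'arst'
They do not match.

No


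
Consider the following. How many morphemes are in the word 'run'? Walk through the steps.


Decomposition: run (free morpheme) = 1 morpheme(s)

1 morphemes


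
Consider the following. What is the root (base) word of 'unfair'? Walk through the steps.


Remove prefix 'un' from 'unfair' to get root 'fair'.

fair


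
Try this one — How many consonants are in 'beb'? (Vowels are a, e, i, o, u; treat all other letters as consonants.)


Consonants in 'beb': b, b = 2 consonants.

2


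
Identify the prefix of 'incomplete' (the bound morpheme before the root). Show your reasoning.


The word 'incomplete' = 'in' (prefix) + 'complete' (root). The prefix is 'in'.

in


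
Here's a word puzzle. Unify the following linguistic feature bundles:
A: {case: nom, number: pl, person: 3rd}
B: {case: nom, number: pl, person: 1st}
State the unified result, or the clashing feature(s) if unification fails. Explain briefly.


Compare features:
case: A=nom vs B=nom -> unified: nom
number: A=pl vs B=pl -> unified: pl
person: A=3rd vs B=1st -> CLASH
Clash detected on feature 'person' (3rd vs 1st); unification fails.

CLASH on 'person' (3rd vs 1st)


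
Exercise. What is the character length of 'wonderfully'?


Spell out 'wonderfully' and number each letter: w(1), o(2), n(3), d(4), e(5), r(6), f(7), u(8), l(9), l(10), y(11). Total: 11 letters.

11


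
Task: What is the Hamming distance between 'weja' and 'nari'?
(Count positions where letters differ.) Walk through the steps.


Alignment:
Position 1: 'w' vs 'n' = DIFFER
Position 2: 'e' vs 'a' = DIFFER
Position 3: 'j' vs 'r' = DIFFER
Position 4: 'a' vs 'i' = DIFFER
Total differences: 4

4


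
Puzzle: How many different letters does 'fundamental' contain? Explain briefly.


Unique letters in 'fundamental': {a, d, e, f, l, m, n, t, u} = 9 distinct letters.

9


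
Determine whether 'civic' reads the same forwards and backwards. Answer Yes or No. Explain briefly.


Forward: 'civic'
Reversed: 'civic'
They are identical.

Yes


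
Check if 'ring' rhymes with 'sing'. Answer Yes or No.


Rime (stressed vowel + following sounds) of 'ring': -ing = /ɪŋ/
Rime of 'sing': -ing = /ɪŋ/
/ɪŋ/ and /ɪŋ/ are the same ending sound, so the words rhyme.

Yes


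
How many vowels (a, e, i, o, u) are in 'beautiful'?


Vowels in 'beautiful': e, a, u, i, u = 5 vowels.

5


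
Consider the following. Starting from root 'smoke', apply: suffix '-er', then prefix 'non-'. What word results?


Step 1: Add suffix '-er' to 'smoke' = 'smoker'
Step 2: Add prefix 'non-' to 'smoker' = 'nonsmoker'

nonsmoker


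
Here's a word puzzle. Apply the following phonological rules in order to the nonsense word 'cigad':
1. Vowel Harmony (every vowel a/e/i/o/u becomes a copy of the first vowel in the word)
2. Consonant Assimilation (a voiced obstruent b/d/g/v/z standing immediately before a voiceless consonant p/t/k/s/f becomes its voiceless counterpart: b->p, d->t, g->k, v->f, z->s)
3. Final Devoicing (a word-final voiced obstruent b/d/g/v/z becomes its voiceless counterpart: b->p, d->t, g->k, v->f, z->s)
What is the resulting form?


Starting form: 'cigad'
Rule 1: Vowel Harmony: all vowels become 'i' (matching first vowel). 'cigad' -> 'cigid'
Rule 2: Consonant Assimilation: no voiced obstruent (b/d/g/v/z) stands immediately before a voiceless consonant (p/t/k/s/f). No change.
Rule 3: Final Devoicing: word-final voiced obstruent 'd' becomes voiceless 't'. 'cigid' -> 'cigit'
Final form: 'cigit'

cigit


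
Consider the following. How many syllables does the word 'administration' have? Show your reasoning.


Break 'administration' into syllables: ad-min-is-tra-tion -> ad | min | is | tra | tion = 5 syllables

5 syllables


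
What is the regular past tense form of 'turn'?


Apply rule: Add -ed. 'turn' becomes 'turned'.

turned


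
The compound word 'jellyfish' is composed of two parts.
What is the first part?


Split 'jellyfish' into 'jelly' + 'fish'. The first part is 'jelly'.

jelly


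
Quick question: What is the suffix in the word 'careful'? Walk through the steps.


The word 'careful' = 'care' (root) + '-ful' (suffix). The suffix is '-ful'.

ful


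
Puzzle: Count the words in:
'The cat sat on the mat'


Split into words: The | cat | sat | on | the | mat = 6 words.

6


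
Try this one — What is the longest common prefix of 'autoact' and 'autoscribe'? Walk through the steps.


Compare from the start: 4 characters match: 'auto'. Mismatch at position 5: 'a' vs 's'.

auto


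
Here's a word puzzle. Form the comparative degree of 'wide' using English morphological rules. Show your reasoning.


Apply comparative formation (ends in e: add -r): 'wide' -> 'wider'.

wider


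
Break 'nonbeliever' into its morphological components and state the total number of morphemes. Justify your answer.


Step 1: Identify prefix: 'non' (meaning: not)
Step 2: Identify root: 'believe'
Step 3: Identify suffix(es): 'er'
Decomposition: non- (prefix: not) + believe (root) + -er (suffix: one who)
Total morphemes: 3

3 morphemes (non- (prefix: not) + believe (root) + -er (suffix: one who))


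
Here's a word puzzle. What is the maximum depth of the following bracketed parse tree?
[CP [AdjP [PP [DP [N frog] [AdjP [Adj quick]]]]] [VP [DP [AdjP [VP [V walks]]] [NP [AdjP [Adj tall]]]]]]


Count bracket nesting levels:
'[' at pos 0: depth = 1
'[' at pos 4: depth = 2
'[' at pos 10: depth = 3
'[' at pos 14: depth = 4
'[' at pos 18: depth = 5
'[' at pos 27: depth = 5
'[' at pos 33: depth = 6
'[' at pos 49: depth = 2
'[' at pos 53: depth = 3
'[' at pos 57: depth = 4
'[' at pos 63: depth = 5
'[' at pos 67: depth = 6
'[' at pos 79: depth = 4
'[' at pos 83: depth = 5
'[' at pos 89: depth = 6
Maximum depth reached: 6

6


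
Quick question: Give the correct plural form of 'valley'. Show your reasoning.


Apply rule: Add -s. 'valley' becomes 'valleys'.

valleys


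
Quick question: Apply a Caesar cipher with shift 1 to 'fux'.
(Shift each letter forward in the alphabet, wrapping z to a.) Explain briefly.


Shift each letter by 1: f -> g, u -> v, x -> y. Result: 'gvy'.

gvy


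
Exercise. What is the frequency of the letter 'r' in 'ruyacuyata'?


Letter 'r' in 'ruyacuyata': found at position(s) 1 = 1 occurrence(s).

1


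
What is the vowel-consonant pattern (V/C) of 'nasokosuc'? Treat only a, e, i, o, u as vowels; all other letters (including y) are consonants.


Letter mapping: n = C, a = V, s = C, o = V, k = C, o = V, s = C, u = V, c = C.

CVCVCVCVC


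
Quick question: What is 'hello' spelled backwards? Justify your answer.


Reverse 'hello' character by character: 'olleh'.

olleh


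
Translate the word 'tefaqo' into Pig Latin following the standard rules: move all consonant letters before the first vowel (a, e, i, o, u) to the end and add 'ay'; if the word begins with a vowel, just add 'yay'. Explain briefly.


'tefaqo': move consonant cluster 't' to end and add 'ay': 'efaqotay'.

efaqotay


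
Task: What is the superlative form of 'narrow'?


Apply superlative formation (add -est): 'narrow' -> 'narrowest'.

narrowest


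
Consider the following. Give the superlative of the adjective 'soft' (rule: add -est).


Apply superlative formation (add -est): 'soft' -> 'softest'.

softest


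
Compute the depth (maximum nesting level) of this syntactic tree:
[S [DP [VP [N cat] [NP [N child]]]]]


Count bracket nesting levels:
'[' at pos 0: depth = 1
'[' at pos 3: depth = 2
'[' at pos 7: depth = 3
'[' at pos 11: depth = 4
'[' at pos 19: depth = 4
'[' at pos 23: depth = 5
Maximum depth reached: 5

5


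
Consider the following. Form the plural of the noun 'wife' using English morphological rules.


Apply rule: Change -fe to -ves. 'wife' becomes 'wives'.

wives


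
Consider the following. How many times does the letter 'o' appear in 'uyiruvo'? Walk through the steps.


Letter 'o' in 'uyiruvo': found at position(s) 7 = 1 occurrence(s).

1


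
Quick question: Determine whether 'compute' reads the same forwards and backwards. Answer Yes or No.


Forward: 'compute'
Reversed: 'etupmoc'
They differ.

No


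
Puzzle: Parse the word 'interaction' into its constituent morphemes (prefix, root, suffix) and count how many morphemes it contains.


Step 1: Identify prefix: 'inter' (meaning: between)
Step 2: Identify root: 'act'
Step 3: Identify suffix(es): 'ion'
Decomposition: inter- (prefix: between) + act (root) + -ion (suffix: act of)
Total morphemes: 3

3 morphemes (inter- (prefix: between) + act (root) + -ion (suffix: act of))


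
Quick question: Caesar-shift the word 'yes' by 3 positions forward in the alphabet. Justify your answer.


Shift each letter by 3: y -> b, e -> h, s -> v. Result: 'bhv'.

bhv


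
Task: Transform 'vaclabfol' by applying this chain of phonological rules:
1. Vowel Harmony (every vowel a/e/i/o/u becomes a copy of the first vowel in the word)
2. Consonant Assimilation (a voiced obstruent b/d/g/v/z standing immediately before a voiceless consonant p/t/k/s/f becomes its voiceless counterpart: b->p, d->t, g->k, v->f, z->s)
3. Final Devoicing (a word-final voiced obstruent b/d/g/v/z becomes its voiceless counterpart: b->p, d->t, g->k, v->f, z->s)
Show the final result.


Starting form: 'vaclabfol'
Rule 1: Vowel Harmony: all vowels become 'a' (matching first vowel). 'vaclabfol' -> 'vaclabfal'
Rule 2: Consonant Assimilation: voiced obstruent before voiceless consonant becomes voiceless ('bf' -> 'pf'). 'vaclabfal' -> 'vaclapfal'
Rule 3: Final Devoicing: final consonant 'l' is not one of the voiced obstruents b/d/g/v/z. No change.
Final form: 'vaclapfal'

vaclapfal


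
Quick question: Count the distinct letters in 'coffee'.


Unique letters in 'coffee': {c, e, f, o} = 4 distinct letters.

4


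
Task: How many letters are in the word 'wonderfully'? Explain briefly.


Spell out 'wonderfully' and number each letter: w(1), o(2), n(3), d(4), e(5), r(6), f(7), u(8), l(9), l(10), y(11). Total: 11 letters.

11


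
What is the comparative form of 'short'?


Apply comparative formation (add -er): 'short' -> 'shorter'.

shorter


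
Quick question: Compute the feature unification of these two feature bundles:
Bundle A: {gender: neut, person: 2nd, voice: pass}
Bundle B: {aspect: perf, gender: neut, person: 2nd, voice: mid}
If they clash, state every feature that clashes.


Compare features:
aspect: A=_ vs B=perf -> unified: perf
gender: A=neut vs B=neut -> unified: neut
person: A=2nd vs B=2nd -> unified: 2nd
voice: A=pass vs B=mid -> CLASH
Clash detected on feature 'voice' (pass vs mid); unification fails.

CLASH on 'voice' (pass vs mid)


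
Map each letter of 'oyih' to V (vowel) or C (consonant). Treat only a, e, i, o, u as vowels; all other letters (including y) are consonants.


Letter mapping: o = V, y = C, i = V, h = C.

VCVC


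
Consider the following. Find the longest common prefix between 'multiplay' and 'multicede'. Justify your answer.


Compare from the start: 5 characters match: 'multi'. Mismatch at position 6: 'p' vs 'c'.

multi


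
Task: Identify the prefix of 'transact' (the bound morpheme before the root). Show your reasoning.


The word 'transact' = 'trans' (prefix) + 'act' (root). The prefix is 'trans'.

trans


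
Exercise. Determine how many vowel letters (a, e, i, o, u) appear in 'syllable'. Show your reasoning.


Vowels in 'syllable': a, e = 2 vowels.

2


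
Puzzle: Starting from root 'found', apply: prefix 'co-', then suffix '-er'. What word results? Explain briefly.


Step 1: Add prefix 'co-' to 'found' = 'cofound'
Step 2: Add suffix '-er' to 'cofound' = 'cofounder'

cofounder


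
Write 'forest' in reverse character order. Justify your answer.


Reverse 'forest' character by character: 'tserof'.

tserof


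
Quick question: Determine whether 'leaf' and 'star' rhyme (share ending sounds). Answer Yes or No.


Rime (stressed vowel + following sounds) of 'leaf': -eaf = /iːf/
Rime of 'star': -ar = /ɑːr/
/iːf/ and /ɑːr/ are different ending sounds, so the words do not rhyme.

No


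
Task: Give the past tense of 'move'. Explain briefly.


Apply rule: Add -d (word ends in -e). 'move' becomes 'moved'.

moved


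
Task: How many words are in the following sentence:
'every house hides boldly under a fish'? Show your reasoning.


Split into words: every | house | hides | boldly | under | a | fish = 7 words.

7


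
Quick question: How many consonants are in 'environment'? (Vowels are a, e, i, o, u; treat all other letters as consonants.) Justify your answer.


Consonants in 'environment': n, v, r, n, m, n, t = 7 consonants.

7


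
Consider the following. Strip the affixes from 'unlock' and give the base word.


Remove prefix 'un' from 'unlock' to get root 'lock'.

lock


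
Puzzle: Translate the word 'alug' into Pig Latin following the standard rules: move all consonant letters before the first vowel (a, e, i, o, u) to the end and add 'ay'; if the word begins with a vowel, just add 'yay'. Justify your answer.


'alug' starts with a vowel, so add 'yay': 'alugyay'.

alugyay


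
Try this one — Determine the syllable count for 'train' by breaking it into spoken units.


Break 'train' into syllables: train -> train = 1 syllable

1 syllable


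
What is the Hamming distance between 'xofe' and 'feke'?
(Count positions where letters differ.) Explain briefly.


Alignment:
Position 1: 'x' vs 'f' = DIFFER
Position 2: 'o' vs 'e' = DIFFER
Position 3: 'f' vs 'k' = DIFFER
Position 4: 'e' vs 'e' = match
Total differences: 3

3


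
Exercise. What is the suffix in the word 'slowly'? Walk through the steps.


The word 'slowly' = 'slow' (root) + '-ly' (suffix). The suffix is '-ly'.

ly


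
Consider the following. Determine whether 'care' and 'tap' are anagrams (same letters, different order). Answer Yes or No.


Sorted letters of 'care': 'acer'
Sorted letters of 'tap': 'apt'
They do not match.

No


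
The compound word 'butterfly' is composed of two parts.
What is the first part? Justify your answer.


Split 'butterfly' into 'butter' + 'fly'. The first part is 'butter'.

butter


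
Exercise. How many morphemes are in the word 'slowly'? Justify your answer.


Decomposition: slow (root) + -ly (suffix) = 2 morpheme(s)

2 morphemes


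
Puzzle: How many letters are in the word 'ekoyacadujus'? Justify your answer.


Spell out 'ekoyacadujus' and number each letter: e(1), k(2), o(3), y(4), a(5), c(6), a(7), d(8), u(9), j(10), u(11), s(12). Total: 12 letters.

12


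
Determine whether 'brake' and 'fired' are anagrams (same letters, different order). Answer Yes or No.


Sorted letters of 'brake': 'abekr'
Sorted letters of 'fired': 'defir'
They do not match.

No


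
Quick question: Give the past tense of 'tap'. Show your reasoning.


Apply rule: Double final consonant and add -ed. 'tap' becomes 'tapped'.

tapped


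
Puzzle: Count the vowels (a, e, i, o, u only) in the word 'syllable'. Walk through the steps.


Vowels in 'syllable': a, e = 2 vowels.

2


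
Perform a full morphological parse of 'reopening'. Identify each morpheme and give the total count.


Step 1: Identify prefix: 're' (meaning: again)
Step 2: Identify root: 'open'
Step 3: Identify suffix(es): 'ing'
Decomposition: re- (prefix: again) + open (root) + -ing (suffix: ongoing action)
Total morphemes: 3

3 morphemes (re- (prefix: again) + open (root) + -ing (suffix: ongoing action))


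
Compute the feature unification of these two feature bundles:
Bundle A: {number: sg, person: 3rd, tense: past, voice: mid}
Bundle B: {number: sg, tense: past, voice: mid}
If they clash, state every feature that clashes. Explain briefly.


Compare features:
number: A=sg vs B=sg -> unified: sg
person: A=3rd vs B=_ -> unified: 3rd
tense: A=past vs B=past -> unified: past
voice: A=mid vs B=mid -> unified: mid
No clashes found.

Unified: {number: sg, person: 3rd, tense: past, voice: mid}


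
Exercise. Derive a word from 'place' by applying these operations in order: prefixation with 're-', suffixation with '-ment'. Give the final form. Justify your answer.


Step 1: Add prefix 're-' to 'place' = 'replace'
Step 2: Add suffix '-ment' to 'replace' = 'replacement'

replacement


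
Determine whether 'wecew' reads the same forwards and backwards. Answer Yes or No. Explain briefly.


Forward: 'wecew'
Reversed: 'wecew'
They are identical.

Yes


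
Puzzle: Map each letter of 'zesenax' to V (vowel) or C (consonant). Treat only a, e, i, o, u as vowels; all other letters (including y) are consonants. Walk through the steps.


Letter mapping: z = C, e = V, s = C, e = V, n = C, a = V, x = C.

CVCVCVC


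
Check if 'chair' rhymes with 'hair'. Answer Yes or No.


Rime (stressed vowel + following sounds) of 'chair': -air = /ɛər/
Rime of 'hair': -air = /ɛər/
/ɛər/ and /ɛər/ are the same ending sound, so the words rhyme.

Yes


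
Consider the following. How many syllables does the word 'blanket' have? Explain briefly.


Break 'blanket' into syllables: blan-ket -> blan | ket = 2 syllables

2 syllables


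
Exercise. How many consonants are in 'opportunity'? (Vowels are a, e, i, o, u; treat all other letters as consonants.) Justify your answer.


Consonants in 'opportunity': p, p, r, t, n, t, y = 7 consonants.

7


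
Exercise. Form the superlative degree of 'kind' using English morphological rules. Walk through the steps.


Apply superlative formation (add -est): 'kind' -> 'kindest'.

kindest


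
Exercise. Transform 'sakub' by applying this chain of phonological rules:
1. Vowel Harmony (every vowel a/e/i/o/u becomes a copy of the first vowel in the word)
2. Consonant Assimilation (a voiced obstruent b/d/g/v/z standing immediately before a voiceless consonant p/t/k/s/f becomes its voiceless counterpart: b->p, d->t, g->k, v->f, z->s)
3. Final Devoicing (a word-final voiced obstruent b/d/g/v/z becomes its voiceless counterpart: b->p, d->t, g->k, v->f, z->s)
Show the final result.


Starting form: 'sakub'
Rule 1: Vowel Harmony: all vowels become 'a' (matching first vowel). 'sakub' -> 'sakab'
Rule 2: Consonant Assimilation: no voiced obstruent (b/d/g/v/z) stands immediately before a voiceless consonant (p/t/k/s/f). No change.
Rule 3: Final Devoicing: word-final voiced obstruent 'b' becomes voiceless 'p'. 'sakab' -> 'sakap'
Final form: 'sakap'

sakap


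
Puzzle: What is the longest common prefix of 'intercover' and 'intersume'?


Compare from the start: 5 characters match: 'inter'. Mismatch at position 6: 'c' vs 's'.

inter


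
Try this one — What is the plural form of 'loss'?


Apply rule: Add -es (sibilant/fricative ending). 'loss' becomes 'losses'.

losses


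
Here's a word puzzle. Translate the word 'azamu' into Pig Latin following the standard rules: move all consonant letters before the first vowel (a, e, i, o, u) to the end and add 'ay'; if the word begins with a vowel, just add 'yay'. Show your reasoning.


'azamu' starts with a vowel, so add 'yay': 'azamuyay'.

azamuyay


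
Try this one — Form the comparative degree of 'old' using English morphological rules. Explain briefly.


Apply comparative formation (add -er): 'old' -> 'older'.

older


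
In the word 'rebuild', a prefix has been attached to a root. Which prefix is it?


The word 'rebuild' = 're' (prefix) + 'build' (root). The prefix is 're'.

re


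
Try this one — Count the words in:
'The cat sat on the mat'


Split into words: The | cat | sat | on | the | mat = 6 words.

6


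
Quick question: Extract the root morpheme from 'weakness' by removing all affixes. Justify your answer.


Remove suffix '-ness' from 'weakness' to get root 'weak'.

weak


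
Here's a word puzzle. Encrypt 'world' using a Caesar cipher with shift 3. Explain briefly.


Shift each letter by 3: w -> z, o -> r, r -> u, l -> o, d -> g. Result: 'zruog'.

zruog
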